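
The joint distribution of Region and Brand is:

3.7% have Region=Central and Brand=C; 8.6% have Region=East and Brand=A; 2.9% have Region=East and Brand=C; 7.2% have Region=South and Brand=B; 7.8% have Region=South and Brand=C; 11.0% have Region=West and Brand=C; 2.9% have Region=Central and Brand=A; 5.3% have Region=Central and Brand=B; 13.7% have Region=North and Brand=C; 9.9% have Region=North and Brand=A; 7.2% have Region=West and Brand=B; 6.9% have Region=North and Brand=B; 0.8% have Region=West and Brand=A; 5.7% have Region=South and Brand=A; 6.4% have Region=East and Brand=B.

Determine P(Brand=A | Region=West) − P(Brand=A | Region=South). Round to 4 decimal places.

P(Region=West) = 0.008 + 0.072 + 0.110 = 0.190; P(Brand=A | Region=West) = 0.008/0.190 = 0.04211.
P(Region=South) = 0.057 + 0.072 + 0.078 = 0.207; P(Brand=A | Region=South) = 0.057/0.207 = 0.27536.
Difference = -0.2333.

-0.2333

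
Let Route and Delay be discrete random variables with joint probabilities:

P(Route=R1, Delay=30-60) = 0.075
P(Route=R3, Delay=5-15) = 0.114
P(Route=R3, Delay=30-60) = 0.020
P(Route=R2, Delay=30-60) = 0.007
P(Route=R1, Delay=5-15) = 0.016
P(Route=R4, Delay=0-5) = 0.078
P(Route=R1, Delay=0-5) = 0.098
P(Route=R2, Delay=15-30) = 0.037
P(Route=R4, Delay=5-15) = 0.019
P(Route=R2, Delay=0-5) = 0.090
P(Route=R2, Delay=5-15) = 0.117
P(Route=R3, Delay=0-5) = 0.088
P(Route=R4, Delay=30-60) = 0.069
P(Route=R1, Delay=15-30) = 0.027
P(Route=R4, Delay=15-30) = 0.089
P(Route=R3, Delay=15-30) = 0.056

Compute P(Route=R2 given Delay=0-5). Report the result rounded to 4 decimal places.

P(Delay=0-5) = 0.098 + 0.090 + 0.088 + 0.078 = 0.354.
P(Route=R2 | Delay=0-5) = 0.090/0.354 = 0.2542.

0.2542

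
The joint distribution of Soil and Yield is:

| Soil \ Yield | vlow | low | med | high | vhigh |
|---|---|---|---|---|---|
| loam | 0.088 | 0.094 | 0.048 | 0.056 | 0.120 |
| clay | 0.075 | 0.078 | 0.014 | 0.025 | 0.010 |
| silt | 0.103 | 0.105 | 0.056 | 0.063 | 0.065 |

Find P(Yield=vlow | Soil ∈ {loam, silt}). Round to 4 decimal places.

P(Soil=loam) = 0.088 + 0.094 + 0.048 + 0.056 + 0.120 = 0.406.
P(Soil=silt) = 0.103 + 0.105 + 0.056 + 0.063 + 0.065 = 0.392.
P(Soil ∈ {loam, silt}) = 0.406 + 0.392 = 0.798; P(Yield=vlow, Soil ∈ {loam, silt}) = 0.088 + 0.103 = 0.191.
P(Yield=vlow | Soil ∈ {loam, silt}) = 0.191/0.798 = 0.2393.

0.2393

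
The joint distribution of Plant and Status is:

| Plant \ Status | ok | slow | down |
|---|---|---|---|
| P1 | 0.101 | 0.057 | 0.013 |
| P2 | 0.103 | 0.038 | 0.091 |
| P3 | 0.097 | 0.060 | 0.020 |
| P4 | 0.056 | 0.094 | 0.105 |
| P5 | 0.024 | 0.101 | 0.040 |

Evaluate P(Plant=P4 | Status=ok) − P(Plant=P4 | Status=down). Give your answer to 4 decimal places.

P(Status=ok) = 0.101 + 0.103 + 0.097 + 0.056 + 0.024 = 0.381; P(Plant=P4 | Status=ok) = 0.056/0.381 = 0.14698.
P(Status=down) = 0.013 + 0.091 + 0.020 + 0.105 + 0.040 = 0.269; P(Plant=P4 | Status=down) = 0.105/0.269 = 0.39033.
Difference = -0.2434.

-0.2434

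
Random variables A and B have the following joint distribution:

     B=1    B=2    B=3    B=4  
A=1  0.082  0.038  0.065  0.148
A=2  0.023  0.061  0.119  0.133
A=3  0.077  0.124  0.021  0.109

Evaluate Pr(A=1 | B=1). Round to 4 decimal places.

P(B=1) = 0.082 + 0.023 + 0.077 = 0.182.
P(A=1 | B=1) = 0.082/0.182 = 0.4505.

0.4505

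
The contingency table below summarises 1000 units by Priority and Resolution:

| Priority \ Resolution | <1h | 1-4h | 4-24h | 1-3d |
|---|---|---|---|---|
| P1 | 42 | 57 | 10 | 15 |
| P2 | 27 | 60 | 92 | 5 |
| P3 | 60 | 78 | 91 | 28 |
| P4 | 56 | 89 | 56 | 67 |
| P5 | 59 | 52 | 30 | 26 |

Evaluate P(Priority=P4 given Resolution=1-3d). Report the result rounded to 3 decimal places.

0.475

Total with Resolution=1-3d: 15 + 5 + 28 + 67 + 26 = 141.
P(Priority=P4 | Resolution=1-3d) = 67/141 = 0.475.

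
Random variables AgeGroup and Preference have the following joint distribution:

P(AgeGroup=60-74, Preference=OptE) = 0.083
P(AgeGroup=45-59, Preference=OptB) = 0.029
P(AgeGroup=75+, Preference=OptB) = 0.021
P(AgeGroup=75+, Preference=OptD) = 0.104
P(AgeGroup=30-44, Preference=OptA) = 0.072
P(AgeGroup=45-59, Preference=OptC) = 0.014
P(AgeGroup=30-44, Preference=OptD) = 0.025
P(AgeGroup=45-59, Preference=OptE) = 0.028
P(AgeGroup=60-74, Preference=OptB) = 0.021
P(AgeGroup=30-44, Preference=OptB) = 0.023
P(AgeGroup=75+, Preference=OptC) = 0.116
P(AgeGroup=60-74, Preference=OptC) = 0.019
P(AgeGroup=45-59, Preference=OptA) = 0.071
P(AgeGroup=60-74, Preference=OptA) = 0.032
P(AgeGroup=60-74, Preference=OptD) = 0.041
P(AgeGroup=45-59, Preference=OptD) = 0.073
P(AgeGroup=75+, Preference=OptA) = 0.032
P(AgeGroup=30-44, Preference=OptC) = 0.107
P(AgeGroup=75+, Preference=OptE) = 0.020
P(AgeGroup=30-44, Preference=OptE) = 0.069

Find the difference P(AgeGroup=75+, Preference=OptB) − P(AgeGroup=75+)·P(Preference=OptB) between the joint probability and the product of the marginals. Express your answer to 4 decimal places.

-0.0065

P(AgeGroup=75+) = 0.032 + 0.021 + 0.116 + 0.104 + 0.020 = 0.293.
P(Preference=OptB) = 0.023 + 0.029 + 0.021 + 0.021 = 0.094.
P(AgeGroup=75+, Preference=OptB) − P(AgeGroup=75+)P(Preference=OptB) = 0.021 − 0.293×0.094 = -0.0065.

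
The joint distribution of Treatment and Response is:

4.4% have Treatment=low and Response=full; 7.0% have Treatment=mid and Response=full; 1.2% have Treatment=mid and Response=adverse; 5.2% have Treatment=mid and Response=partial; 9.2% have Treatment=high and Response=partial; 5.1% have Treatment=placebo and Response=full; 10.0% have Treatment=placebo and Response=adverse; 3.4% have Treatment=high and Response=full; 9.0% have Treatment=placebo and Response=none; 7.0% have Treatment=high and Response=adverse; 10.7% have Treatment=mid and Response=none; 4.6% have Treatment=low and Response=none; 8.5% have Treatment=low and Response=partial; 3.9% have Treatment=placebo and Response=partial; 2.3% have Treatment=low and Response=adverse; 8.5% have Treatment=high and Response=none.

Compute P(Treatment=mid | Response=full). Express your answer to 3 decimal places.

P(Response=full) = 0.051 + 0.044 + 0.070 + 0.034 = 0.199.
P(Treatment=mid | Response=full) = 0.070/0.199 = 0.352.

0.352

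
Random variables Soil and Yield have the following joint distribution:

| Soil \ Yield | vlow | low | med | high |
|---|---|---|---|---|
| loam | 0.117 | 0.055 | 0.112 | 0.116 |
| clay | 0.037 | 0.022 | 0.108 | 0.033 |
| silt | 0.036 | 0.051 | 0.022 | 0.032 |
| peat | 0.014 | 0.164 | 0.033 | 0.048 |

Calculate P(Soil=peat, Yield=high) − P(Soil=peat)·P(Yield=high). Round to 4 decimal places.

P(Soil=peat) = 0.014 + 0.164 + 0.033 + 0.048 = 0.259.
P(Yield=high) = 0.116 + 0.033 + 0.032 + 0.048 = 0.229.
P(Soil=peat, Yield=high) − P(Soil=peat)P(Yield=high) = 0.048 − 0.259×0.229 = -0.0113.

-0.0113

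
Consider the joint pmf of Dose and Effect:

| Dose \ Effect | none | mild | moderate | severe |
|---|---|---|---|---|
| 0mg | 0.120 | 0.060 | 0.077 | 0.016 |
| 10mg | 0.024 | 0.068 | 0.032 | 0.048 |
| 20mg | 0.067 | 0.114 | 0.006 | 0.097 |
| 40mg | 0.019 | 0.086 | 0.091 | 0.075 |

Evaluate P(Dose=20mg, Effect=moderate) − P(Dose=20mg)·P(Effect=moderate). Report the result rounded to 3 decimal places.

-0.053

P(Dose=20mg) = 0.067 + 0.114 + 0.006 + 0.097 = 0.284.
P(Effect=moderate) = 0.077 + 0.032 + 0.006 + 0.091 = 0.206.
P(Dose=20mg, Effect=moderate) − P(Dose=20mg)P(Effect=moderate) = 0.006 − 0.284×0.206 = -0.053.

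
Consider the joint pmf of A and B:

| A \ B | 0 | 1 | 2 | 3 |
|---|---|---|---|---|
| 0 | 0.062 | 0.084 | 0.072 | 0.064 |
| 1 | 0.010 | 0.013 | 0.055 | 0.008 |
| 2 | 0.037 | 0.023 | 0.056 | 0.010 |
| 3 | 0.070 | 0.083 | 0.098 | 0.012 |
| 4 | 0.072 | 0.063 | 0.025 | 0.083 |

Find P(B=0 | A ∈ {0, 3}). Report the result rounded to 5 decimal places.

P(A=0) = 0.062 + 0.084 + 0.072 + 0.064 = 0.282.
P(A=3) = 0.070 + 0.083 + 0.098 + 0.012 = 0.263.
P(A ∈ {0, 3}) = 0.282 + 0.263 = 0.545; P(B=0, A ∈ {0, 3}) = 0.062 + 0.070 = 0.132.
P(B=0 | A ∈ {0, 3}) = 0.132/0.545 = 0.24220.

0.24220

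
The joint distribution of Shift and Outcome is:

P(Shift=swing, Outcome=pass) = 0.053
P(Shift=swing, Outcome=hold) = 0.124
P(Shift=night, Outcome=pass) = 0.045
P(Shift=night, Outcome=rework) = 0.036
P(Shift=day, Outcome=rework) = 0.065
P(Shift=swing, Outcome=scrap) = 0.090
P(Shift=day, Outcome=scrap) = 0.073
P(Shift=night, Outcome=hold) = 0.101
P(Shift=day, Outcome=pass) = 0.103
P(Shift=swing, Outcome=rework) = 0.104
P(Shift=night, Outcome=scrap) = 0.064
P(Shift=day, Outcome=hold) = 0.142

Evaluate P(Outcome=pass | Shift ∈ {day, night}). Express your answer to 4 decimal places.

P(Shift=day) = 0.103 + 0.065 + 0.073 + 0.142 = 0.383.
P(Shift=night) = 0.045 + 0.036 + 0.064 + 0.101 = 0.246.
P(Shift ∈ {day, night}) = 0.383 + 0.246 = 0.629; P(Outcome=pass, Shift ∈ {day, night}) = 0.103 + 0.045 = 0.148.
P(Outcome=pass | Shift ∈ {day, night}) = 0.148/0.629 = 0.2353.

0.2353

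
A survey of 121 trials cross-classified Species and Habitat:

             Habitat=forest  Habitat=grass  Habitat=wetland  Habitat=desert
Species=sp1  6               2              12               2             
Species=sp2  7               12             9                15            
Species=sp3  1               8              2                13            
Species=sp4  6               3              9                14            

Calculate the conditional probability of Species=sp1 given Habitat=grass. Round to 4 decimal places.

0.0800

Total with Habitat=grass: 2 + 12 + 8 + 3 = 25.
P(Species=sp1 | Habitat=grass) = 2/25 = 0.0800.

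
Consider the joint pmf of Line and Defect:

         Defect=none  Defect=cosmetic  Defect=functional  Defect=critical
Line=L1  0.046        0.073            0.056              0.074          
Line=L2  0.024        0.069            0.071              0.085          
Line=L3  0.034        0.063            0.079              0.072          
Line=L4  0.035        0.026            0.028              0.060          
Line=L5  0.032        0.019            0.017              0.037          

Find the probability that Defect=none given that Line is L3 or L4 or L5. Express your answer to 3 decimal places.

0.201

P(Line=L3) = 0.034 + 0.063 + 0.079 + 0.072 = 0.248.
P(Line=L4) = 0.035 + 0.026 + 0.028 + 0.060 = 0.149.
P(Line=L5) = 0.032 + 0.019 + 0.017 + 0.037 = 0.105.
P(Line ∈ {L3, L4, L5}) = 0.248 + 0.149 + 0.105 = 0.502; P(Defect=none, Line ∈ {L3, L4, L5}) = 0.034 + 0.035 + 0.032 = 0.101.
P(Defect=none | Line ∈ {L3, L4, L5}) = 0.101/0.502 = 0.201.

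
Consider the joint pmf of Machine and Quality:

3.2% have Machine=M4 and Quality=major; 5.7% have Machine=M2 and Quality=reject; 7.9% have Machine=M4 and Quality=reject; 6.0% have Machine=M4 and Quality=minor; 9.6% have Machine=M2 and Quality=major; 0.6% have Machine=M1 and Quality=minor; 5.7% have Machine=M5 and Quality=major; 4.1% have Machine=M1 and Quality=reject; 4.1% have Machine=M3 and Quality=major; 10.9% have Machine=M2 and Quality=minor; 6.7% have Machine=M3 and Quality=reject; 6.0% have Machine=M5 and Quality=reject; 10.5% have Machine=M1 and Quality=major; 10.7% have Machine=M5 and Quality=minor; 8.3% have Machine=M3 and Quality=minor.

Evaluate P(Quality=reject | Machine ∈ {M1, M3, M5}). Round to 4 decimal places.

P(Machine=M1) = 0.006 + 0.105 + 0.041 = 0.152.
P(Machine=M3) = 0.083 + 0.041 + 0.067 = 0.191.
P(Machine=M5) = 0.107 + 0.057 + 0.060 = 0.224.
P(Machine ∈ {M1, M3, M5}) = 0.152 + 0.191 + 0.224 = 0.567; P(Quality=reject, Machine ∈ {M1, M3, M5}) = 0.041 + 0.067 + 0.060 = 0.168.
P(Quality=reject | Machine ∈ {M1, M3, M5}) = 0.168/0.567 = 0.2963.

0.2963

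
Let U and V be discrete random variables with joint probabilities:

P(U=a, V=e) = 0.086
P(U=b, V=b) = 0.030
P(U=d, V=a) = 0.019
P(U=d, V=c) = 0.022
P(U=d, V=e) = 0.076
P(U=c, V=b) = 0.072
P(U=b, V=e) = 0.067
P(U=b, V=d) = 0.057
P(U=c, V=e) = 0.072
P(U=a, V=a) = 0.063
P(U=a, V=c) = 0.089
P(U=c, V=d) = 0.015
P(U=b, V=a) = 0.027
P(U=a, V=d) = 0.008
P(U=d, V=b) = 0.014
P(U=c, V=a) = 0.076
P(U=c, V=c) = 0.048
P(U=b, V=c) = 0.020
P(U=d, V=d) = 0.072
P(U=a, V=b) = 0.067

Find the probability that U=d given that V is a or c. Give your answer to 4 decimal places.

0.1126

P(V=a) = 0.063 + 0.027 + 0.076 + 0.019 = 0.185.
P(V=c) = 0.089 + 0.020 + 0.048 + 0.022 = 0.179.
P(V ∈ {a, c}) = 0.185 + 0.179 = 0.364; P(U=d, V ∈ {a, c}) = 0.019 + 0.022 = 0.041.
P(U=d | V ∈ {a, c}) = 0.041/0.364 = 0.1126.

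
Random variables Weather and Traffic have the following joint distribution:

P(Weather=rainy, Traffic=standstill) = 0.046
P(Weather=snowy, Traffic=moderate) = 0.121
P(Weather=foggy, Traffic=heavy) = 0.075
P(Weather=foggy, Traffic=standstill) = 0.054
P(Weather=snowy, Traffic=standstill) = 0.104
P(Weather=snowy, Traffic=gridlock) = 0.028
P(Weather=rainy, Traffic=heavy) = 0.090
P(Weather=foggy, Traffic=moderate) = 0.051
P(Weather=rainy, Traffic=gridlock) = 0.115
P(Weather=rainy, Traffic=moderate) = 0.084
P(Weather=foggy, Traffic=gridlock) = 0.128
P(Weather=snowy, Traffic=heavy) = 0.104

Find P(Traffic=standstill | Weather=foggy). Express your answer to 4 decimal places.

P(Weather=foggy) = 0.051 + 0.075 + 0.128 + 0.054 = 0.308.
P(Traffic=standstill | Weather=foggy) = 0.054/0.308 = 0.1753.

0.1753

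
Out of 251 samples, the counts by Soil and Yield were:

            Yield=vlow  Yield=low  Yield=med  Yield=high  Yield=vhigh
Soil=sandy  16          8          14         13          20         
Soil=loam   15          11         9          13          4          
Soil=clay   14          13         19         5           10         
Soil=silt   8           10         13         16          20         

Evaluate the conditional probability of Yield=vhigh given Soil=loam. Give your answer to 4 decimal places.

Total with Soil=loam: 15 + 11 + 9 + 13 + 4 = 52.
P(Yield=vhigh | Soil=loam) = 4/52 = 0.0769.

0.0769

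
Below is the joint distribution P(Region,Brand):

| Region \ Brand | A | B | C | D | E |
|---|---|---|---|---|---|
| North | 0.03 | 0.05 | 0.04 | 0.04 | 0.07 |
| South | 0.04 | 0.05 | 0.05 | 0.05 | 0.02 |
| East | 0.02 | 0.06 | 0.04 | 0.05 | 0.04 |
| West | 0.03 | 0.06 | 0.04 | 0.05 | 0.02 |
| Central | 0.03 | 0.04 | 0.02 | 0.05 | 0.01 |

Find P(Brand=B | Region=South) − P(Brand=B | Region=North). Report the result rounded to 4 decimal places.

0.0207

P(Region=South) = 0.04 + 0.05 + 0.05 + 0.05 + 0.02 = 0.21; P(Brand=B | Region=South) = 0.05/0.21 = 0.23810.
P(Region=North) = 0.03 + 0.05 + 0.04 + 0.04 + 0.07 = 0.23; P(Brand=B | Region=North) = 0.05/0.23 = 0.21739.
Difference = 0.0207.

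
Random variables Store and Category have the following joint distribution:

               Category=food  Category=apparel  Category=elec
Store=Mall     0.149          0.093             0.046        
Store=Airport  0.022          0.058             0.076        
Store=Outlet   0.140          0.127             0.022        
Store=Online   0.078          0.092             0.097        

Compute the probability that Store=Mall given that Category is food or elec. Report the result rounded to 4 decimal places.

P(Category=food) = 0.149 + 0.022 + 0.140 + 0.078 = 0.389.
P(Category=elec) = 0.046 + 0.076 + 0.022 + 0.097 = 0.241.
P(Category ∈ {food, elec}) = 0.389 + 0.241 = 0.630; P(Store=Mall, Category ∈ {food, elec}) = 0.149 + 0.046 = 0.195.
P(Store=Mall | Category ∈ {food, elec}) = 0.195/0.630 = 0.3095.

0.3095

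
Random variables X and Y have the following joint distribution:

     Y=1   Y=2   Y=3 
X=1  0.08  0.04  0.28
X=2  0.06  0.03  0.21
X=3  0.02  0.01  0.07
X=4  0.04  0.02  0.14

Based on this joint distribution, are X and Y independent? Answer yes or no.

yes

Every cell satisfies P(X,Y) = P(X)·P(Y). For instance P(X=2) = 0.30, P(Y=1) = 0.20, and 0.30×0.20 = 0.06 matches the joint entry. So X and Y are independent.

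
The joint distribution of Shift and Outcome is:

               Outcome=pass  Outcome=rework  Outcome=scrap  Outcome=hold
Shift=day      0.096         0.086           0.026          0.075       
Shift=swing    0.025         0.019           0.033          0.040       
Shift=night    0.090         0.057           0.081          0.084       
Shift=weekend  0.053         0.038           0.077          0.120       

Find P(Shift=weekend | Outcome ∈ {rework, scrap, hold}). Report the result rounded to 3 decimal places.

P(Outcome=rework) = 0.086 + 0.019 + 0.057 + 0.038 = 0.200.
P(Outcome=scrap) = 0.026 + 0.033 + 0.081 + 0.077 = 0.217.
P(Outcome=hold) = 0.075 + 0.040 + 0.084 + 0.120 = 0.319.
P(Outcome ∈ {rework, scrap, hold}) = 0.200 + 0.217 + 0.319 = 0.736; P(Shift=weekend, Outcome ∈ {rework, scrap, hold}) = 0.038 + 0.077 + 0.120 = 0.235.
P(Shift=weekend | Outcome ∈ {rework, scrap, hold}) = 0.235/0.736 = 0.319.

0.319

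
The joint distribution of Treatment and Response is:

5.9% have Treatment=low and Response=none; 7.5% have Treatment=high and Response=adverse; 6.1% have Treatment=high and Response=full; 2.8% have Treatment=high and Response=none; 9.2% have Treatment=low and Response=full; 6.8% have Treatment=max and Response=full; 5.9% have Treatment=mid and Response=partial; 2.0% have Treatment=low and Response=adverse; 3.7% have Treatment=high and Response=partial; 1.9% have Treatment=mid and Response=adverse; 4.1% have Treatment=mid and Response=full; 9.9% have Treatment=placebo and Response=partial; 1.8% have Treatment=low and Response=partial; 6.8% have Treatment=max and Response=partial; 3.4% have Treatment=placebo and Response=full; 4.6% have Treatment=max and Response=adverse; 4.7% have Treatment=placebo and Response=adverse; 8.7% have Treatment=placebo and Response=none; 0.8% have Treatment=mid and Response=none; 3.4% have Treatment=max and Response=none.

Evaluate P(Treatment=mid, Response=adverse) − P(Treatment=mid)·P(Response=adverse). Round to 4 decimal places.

P(Treatment=mid) = 0.008 + 0.059 + 0.041 + 0.019 = 0.127.
P(Response=adverse) = 0.047 + 0.020 + 0.019 + 0.075 + 0.046 = 0.207.
P(Treatment=mid, Response=adverse) − P(Treatment=mid)P(Response=adverse) = 0.019 − 0.127×0.207 = -0.0073.

-0.0073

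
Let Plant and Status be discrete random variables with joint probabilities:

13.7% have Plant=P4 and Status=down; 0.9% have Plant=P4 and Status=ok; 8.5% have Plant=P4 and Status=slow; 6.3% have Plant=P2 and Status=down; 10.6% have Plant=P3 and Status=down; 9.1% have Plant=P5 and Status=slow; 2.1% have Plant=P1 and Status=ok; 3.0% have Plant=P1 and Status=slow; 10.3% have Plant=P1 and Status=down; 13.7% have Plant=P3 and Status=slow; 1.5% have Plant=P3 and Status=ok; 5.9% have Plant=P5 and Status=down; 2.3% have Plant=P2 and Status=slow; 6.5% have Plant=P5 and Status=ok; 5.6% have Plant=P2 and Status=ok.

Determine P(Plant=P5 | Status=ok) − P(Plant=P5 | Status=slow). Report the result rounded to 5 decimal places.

0.14293

P(Status=ok) = 0.021 + 0.056 + 0.015 + 0.009 + 0.065 = 0.166; P(Plant=P5 | Status=ok) = 0.065/0.166 = 0.391566.
P(Status=slow) = 0.030 + 0.023 + 0.137 + 0.085 + 0.091 = 0.366; P(Plant=P5 | Status=slow) = 0.091/0.366 = 0.248634.
Difference = 0.14293.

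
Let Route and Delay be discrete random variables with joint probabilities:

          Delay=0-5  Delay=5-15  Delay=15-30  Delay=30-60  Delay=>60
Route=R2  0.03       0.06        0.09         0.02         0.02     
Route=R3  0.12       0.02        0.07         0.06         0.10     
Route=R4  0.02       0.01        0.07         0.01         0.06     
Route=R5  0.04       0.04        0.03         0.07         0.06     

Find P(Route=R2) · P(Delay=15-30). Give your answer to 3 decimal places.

0.057

P(Route=R2) = 0.03 + 0.06 + 0.09 + 0.02 + 0.02 = 0.22.
P(Delay=15-30) = 0.09 + 0.07 + 0.07 + 0.03 = 0.26.
Product: 0.22 × 0.26 = 0.057.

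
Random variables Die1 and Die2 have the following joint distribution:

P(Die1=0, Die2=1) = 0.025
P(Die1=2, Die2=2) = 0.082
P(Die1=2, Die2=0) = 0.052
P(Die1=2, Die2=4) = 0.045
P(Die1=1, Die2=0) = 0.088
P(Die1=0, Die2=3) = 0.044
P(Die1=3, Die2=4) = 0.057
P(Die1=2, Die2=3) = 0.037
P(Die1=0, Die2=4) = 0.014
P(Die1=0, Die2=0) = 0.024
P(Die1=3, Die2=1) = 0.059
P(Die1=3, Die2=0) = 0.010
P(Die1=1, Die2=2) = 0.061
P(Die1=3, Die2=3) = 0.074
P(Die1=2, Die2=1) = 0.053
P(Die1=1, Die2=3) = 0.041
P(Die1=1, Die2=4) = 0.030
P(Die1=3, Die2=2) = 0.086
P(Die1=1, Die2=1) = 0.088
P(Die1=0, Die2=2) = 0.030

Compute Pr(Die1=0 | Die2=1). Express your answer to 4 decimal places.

P(Die2=1) = 0.025 + 0.088 + 0.053 + 0.059 = 0.225.
P(Die1=0 | Die2=1) = 0.025/0.225 = 0.1111.

0.1111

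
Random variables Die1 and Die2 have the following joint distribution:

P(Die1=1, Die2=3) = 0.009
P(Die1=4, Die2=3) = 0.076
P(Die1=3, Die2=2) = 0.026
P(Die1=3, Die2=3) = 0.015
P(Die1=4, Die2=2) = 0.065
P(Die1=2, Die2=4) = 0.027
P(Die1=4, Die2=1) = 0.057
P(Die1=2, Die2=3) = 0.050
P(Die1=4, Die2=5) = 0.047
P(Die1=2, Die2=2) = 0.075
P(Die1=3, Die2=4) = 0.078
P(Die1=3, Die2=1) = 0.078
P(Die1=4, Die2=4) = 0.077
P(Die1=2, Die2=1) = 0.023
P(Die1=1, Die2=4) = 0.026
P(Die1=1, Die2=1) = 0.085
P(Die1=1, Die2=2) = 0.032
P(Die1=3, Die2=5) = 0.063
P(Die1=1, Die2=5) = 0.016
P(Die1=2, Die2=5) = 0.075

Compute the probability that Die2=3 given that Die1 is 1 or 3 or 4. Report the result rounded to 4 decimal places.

0.1333

P(Die1=1) = 0.085 + 0.032 + 0.009 + 0.026 + 0.016 = 0.168.
P(Die1=3) = 0.078 + 0.026 + 0.015 + 0.078 + 0.063 = 0.260.
P(Die1=4) = 0.057 + 0.065 + 0.076 + 0.077 + 0.047 = 0.322.
P(Die1 ∈ {1, 3, 4}) = 0.168 + 0.260 + 0.322 = 0.750; P(Die2=3, Die1 ∈ {1, 3, 4}) = 0.009 + 0.015 + 0.076 = 0.100.
P(Die2=3 | Die1 ∈ {1, 3, 4}) = 0.100/0.750 = 0.1333.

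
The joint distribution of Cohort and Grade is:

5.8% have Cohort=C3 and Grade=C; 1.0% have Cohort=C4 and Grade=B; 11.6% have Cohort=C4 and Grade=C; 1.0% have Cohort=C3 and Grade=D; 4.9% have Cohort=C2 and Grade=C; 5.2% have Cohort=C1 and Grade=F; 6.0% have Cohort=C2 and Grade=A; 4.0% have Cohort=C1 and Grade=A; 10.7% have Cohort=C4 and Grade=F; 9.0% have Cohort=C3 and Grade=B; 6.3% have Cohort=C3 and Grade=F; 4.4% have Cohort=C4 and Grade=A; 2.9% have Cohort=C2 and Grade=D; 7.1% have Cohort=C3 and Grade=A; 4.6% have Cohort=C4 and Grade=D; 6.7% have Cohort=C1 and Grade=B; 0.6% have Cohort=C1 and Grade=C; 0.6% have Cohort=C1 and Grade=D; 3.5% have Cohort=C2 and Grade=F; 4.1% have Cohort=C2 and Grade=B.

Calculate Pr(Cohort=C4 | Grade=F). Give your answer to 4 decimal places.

P(Grade=F) = 0.052 + 0.035 + 0.063 + 0.107 = 0.257.
P(Cohort=C4 | Grade=F) = 0.107/0.257 = 0.4163.

0.4163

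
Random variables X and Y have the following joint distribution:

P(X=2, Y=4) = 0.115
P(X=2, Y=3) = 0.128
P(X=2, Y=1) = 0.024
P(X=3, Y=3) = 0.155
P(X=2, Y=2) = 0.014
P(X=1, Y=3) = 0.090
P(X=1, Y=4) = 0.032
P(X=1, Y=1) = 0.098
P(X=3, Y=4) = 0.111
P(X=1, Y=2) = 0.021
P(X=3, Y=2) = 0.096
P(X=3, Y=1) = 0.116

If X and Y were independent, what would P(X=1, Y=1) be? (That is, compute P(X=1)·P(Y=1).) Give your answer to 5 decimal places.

0.05736

P(X=1) = 0.098 + 0.021 + 0.090 + 0.032 = 0.241.
P(Y=1) = 0.098 + 0.024 + 0.116 = 0.238.
Product: 0.241 × 0.238 = 0.05736.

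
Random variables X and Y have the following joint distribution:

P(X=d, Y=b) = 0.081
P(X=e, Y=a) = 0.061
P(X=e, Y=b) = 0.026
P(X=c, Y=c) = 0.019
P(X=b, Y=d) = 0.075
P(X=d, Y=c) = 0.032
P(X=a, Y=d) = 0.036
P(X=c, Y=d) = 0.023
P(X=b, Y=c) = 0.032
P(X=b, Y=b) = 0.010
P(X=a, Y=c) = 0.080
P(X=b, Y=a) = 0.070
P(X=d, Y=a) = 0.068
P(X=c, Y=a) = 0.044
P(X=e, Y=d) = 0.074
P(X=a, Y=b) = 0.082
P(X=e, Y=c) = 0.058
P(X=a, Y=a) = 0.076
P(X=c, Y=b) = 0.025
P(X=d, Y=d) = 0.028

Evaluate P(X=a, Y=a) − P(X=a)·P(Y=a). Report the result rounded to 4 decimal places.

-0.0114

P(X=a) = 0.076 + 0.082 + 0.080 + 0.036 = 0.274.
P(Y=a) = 0.076 + 0.070 + 0.044 + 0.068 + 0.061 = 0.319.
P(X=a, Y=a) − P(X=a)P(Y=a) = 0.076 − 0.274×0.319 = -0.0114.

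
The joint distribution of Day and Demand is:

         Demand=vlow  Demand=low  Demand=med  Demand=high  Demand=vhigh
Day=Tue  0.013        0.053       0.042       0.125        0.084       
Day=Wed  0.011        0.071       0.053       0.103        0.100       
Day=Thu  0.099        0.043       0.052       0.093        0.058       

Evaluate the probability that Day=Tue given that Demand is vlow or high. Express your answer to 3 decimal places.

0.311

P(Demand=vlow) = 0.013 + 0.011 + 0.099 = 0.123.
P(Demand=high) = 0.125 + 0.103 + 0.093 = 0.321.
P(Demand ∈ {vlow, high}) = 0.123 + 0.321 = 0.444; P(Day=Tue, Demand ∈ {vlow, high}) = 0.013 + 0.125 = 0.138.
P(Day=Tue | Demand ∈ {vlow, high}) = 0.138/0.444 = 0.311.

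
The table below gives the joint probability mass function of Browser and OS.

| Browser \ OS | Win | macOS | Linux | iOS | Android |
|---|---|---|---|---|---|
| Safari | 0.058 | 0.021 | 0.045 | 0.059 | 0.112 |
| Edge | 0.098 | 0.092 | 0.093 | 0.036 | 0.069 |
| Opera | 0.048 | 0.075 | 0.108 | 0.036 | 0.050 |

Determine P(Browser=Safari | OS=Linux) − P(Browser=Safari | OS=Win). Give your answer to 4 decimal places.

P(OS=Linux) = 0.045 + 0.093 + 0.108 = 0.246; P(Browser=Safari | OS=Linux) = 0.045/0.246 = 0.18293.
P(OS=Win) = 0.058 + 0.098 + 0.048 = 0.204; P(Browser=Safari | OS=Win) = 0.058/0.204 = 0.28431.
Difference = -0.1014.

-0.1014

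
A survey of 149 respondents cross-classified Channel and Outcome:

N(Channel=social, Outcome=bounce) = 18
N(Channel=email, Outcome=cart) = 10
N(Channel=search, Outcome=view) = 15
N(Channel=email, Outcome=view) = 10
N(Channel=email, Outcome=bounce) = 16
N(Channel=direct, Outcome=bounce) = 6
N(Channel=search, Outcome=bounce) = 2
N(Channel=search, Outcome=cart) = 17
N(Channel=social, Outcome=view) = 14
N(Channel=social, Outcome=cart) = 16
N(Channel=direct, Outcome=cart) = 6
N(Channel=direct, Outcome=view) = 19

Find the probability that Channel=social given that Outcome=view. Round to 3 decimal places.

Total with Outcome=view: 10 + 15 + 14 + 19 = 58.
P(Channel=social | Outcome=view) = 14/58 = 0.241.

0.241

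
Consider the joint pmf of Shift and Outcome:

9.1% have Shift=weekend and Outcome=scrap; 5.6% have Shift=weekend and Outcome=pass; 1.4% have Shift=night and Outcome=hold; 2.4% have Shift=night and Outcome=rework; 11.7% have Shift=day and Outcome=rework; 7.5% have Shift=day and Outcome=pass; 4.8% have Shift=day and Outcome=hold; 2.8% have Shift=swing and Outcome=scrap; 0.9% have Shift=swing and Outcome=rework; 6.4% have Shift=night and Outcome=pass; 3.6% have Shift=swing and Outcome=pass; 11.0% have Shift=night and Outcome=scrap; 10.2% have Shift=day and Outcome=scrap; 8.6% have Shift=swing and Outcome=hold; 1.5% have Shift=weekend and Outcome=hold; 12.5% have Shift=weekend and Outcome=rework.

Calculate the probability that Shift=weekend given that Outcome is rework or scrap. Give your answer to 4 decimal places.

P(Outcome=rework) = 0.117 + 0.009 + 0.024 + 0.125 = 0.275.
P(Outcome=scrap) = 0.102 + 0.028 + 0.110 + 0.091 = 0.331.
P(Outcome ∈ {rework, scrap}) = 0.275 + 0.331 = 0.606; P(Shift=weekend, Outcome ∈ {rework, scrap}) = 0.125 + 0.091 = 0.216.
P(Shift=weekend | Outcome ∈ {rework, scrap}) = 0.216/0.606 = 0.3564.

0.3564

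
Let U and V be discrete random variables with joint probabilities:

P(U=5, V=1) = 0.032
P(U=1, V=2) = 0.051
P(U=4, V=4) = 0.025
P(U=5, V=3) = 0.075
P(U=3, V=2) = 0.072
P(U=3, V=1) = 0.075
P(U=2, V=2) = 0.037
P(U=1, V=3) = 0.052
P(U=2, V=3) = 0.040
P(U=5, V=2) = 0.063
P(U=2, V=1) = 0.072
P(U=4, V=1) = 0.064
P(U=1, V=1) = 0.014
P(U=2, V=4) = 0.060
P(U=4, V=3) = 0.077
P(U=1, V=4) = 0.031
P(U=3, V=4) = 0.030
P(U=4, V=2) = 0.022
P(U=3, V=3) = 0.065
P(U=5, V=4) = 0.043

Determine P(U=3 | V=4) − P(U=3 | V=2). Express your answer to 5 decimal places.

P(V=4) = 0.031 + 0.060 + 0.030 + 0.025 + 0.043 = 0.189; P(U=3 | V=4) = 0.030/0.189 = 0.158730.
P(V=2) = 0.051 + 0.037 + 0.072 + 0.022 + 0.063 = 0.245; P(U=3 | V=2) = 0.072/0.245 = 0.293878.
Difference = -0.13515.

-0.13515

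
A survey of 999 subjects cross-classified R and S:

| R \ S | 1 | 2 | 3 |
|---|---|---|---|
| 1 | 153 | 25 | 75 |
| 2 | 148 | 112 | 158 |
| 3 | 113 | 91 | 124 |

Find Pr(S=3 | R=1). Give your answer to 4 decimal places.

Total with R=1: 153 + 25 + 75 = 253.
P(S=3 | R=1) = 75/253 = 0.2964.

0.2964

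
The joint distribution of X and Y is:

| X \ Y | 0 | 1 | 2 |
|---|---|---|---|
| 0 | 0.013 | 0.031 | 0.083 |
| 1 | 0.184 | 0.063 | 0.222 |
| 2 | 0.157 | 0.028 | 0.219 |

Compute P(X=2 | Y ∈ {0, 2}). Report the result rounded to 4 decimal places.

0.4282

P(Y=0) = 0.013 + 0.184 + 0.157 = 0.354.
P(Y=2) = 0.083 + 0.222 + 0.219 = 0.524.
P(Y ∈ {0, 2}) = 0.354 + 0.524 = 0.878; P(X=2, Y ∈ {0, 2}) = 0.157 + 0.219 = 0.376.
P(X=2 | Y ∈ {0, 2}) = 0.376/0.878 = 0.4282.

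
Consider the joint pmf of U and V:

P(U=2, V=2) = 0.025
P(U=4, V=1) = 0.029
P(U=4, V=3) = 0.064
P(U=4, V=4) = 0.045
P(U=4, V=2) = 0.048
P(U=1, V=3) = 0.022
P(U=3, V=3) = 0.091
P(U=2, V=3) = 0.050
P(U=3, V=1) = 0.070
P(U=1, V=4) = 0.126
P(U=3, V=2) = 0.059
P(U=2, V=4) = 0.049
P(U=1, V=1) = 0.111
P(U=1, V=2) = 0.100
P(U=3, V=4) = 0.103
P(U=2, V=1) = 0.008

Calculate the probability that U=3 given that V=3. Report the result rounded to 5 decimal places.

P(V=3) = 0.022 + 0.050 + 0.091 + 0.064 = 0.227.
P(U=3 | V=3) = 0.091/0.227 = 0.40088.

0.40088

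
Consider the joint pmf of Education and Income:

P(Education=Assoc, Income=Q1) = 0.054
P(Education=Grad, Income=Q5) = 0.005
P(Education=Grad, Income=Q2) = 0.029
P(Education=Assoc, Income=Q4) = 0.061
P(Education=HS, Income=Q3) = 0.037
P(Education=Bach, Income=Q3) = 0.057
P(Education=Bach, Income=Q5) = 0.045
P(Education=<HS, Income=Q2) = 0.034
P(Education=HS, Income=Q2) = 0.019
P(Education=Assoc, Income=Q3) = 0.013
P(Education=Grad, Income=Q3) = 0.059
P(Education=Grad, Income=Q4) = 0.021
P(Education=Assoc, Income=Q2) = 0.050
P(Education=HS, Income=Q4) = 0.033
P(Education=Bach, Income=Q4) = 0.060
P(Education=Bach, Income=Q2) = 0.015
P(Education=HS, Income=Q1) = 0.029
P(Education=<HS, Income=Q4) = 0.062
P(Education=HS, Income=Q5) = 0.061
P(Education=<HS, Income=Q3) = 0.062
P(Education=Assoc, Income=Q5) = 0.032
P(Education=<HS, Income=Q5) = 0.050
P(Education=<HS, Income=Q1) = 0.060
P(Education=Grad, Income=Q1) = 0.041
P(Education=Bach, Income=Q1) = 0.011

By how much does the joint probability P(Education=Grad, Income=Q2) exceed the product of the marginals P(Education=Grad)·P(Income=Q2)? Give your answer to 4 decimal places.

P(Education=Grad) = 0.041 + 0.029 + 0.059 + 0.021 + 0.005 = 0.155.
P(Income=Q2) = 0.034 + 0.019 + 0.050 + 0.015 + 0.029 = 0.147.
P(Education=Grad, Income=Q2) − P(Education=Grad)P(Income=Q2) = 0.029 − 0.155×0.147 = 0.0062.

0.0062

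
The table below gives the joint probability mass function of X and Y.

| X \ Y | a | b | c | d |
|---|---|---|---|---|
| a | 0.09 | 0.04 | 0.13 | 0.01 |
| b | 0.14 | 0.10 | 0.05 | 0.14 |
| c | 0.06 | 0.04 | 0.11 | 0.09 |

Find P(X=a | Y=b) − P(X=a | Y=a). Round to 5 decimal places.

P(Y=b) = 0.04 + 0.10 + 0.04 = 0.18; P(X=a | Y=b) = 0.04/0.18 = 0.222222.
P(Y=a) = 0.09 + 0.14 + 0.06 = 0.29; P(X=a | Y=a) = 0.09/0.29 = 0.310345.
Difference = -0.08812.

-0.08812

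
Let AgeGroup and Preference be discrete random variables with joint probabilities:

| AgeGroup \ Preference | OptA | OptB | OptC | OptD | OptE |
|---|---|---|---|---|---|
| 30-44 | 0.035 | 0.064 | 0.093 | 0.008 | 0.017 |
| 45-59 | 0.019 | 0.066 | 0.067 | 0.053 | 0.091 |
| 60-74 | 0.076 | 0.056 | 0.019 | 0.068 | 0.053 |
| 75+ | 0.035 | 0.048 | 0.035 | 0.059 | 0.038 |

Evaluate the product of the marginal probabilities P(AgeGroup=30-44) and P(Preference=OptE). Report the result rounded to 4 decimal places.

P(AgeGroup=30-44) = 0.035 + 0.064 + 0.093 + 0.008 + 0.017 = 0.217.
P(Preference=OptE) = 0.017 + 0.091 + 0.053 + 0.038 = 0.199.
Product: 0.217 × 0.199 = 0.0432.

0.0432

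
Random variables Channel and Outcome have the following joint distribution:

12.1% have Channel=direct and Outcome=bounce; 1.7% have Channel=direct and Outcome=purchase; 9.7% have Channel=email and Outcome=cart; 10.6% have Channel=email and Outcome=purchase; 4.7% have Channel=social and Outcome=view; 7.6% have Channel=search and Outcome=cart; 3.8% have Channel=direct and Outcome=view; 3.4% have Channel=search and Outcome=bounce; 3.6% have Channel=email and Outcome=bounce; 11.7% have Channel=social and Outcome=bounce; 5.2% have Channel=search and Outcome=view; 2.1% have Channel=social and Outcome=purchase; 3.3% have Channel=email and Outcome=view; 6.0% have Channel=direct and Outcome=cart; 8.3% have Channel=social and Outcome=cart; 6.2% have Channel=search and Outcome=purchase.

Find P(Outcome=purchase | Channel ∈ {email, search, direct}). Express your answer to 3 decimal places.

P(Channel=email) = 0.036 + 0.033 + 0.097 + 0.106 = 0.272.
P(Channel=search) = 0.034 + 0.052 + 0.076 + 0.062 = 0.224.
P(Channel=direct) = 0.121 + 0.038 + 0.060 + 0.017 = 0.236.
P(Channel ∈ {email, search, direct}) = 0.272 + 0.224 + 0.236 = 0.732; P(Outcome=purchase, Channel ∈ {email, search, direct}) = 0.106 + 0.062 + 0.017 = 0.185.
P(Outcome=purchase | Channel ∈ {email, search, direct}) = 0.185/0.732 = 0.253.

0.253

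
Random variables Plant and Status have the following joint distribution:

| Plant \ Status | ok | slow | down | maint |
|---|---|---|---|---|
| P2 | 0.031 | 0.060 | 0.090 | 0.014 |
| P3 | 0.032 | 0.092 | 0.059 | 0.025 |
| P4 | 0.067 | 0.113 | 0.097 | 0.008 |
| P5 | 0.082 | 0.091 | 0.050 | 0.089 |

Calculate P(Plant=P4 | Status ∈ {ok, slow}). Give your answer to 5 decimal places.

P(Status=ok) = 0.031 + 0.032 + 0.067 + 0.082 = 0.212.
P(Status=slow) = 0.060 + 0.092 + 0.113 + 0.091 = 0.356.
P(Status ∈ {ok, slow}) = 0.212 + 0.356 = 0.568; P(Plant=P4, Status ∈ {ok, slow}) = 0.067 + 0.113 = 0.180.
P(Plant=P4 | Status ∈ {ok, slow}) = 0.180/0.568 = 0.31690.

0.31690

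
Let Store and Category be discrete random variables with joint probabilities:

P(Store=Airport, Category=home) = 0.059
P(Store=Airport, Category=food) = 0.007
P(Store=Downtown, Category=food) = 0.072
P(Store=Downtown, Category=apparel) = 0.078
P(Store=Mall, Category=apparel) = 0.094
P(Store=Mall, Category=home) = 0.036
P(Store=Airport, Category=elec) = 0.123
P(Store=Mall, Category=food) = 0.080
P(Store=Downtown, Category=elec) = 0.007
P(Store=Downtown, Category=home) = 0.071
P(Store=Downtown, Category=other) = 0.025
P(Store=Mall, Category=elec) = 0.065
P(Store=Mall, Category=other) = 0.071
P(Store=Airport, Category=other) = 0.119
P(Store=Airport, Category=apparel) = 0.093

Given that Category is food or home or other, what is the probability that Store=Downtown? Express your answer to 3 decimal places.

0.311

P(Category=food) = 0.072 + 0.080 + 0.007 = 0.159.
P(Category=home) = 0.071 + 0.036 + 0.059 = 0.166.
P(Category=other) = 0.025 + 0.071 + 0.119 = 0.215.
P(Category ∈ {food, home, other}) = 0.159 + 0.166 + 0.215 = 0.540; P(Store=Downtown, Category ∈ {food, home, other}) = 0.072 + 0.071 + 0.025 = 0.168.
P(Store=Downtown | Category ∈ {food, home, other}) = 0.168/0.540 = 0.311.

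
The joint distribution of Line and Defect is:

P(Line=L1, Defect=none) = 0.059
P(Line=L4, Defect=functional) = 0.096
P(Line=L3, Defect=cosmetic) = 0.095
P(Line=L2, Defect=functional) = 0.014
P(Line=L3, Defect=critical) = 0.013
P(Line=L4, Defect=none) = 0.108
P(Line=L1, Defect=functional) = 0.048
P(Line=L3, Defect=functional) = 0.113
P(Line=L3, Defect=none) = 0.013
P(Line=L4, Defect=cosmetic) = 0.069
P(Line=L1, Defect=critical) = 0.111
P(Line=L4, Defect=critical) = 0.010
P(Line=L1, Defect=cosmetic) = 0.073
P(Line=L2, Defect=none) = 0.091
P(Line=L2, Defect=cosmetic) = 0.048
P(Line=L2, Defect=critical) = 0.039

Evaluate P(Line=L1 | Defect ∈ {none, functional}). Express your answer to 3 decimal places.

P(Defect=none) = 0.059 + 0.091 + 0.013 + 0.108 = 0.271.
P(Defect=functional) = 0.048 + 0.014 + 0.113 + 0.096 = 0.271.
P(Defect ∈ {none, functional}) = 0.271 + 0.271 = 0.542; P(Line=L1, Defect ∈ {none, functional}) = 0.059 + 0.048 = 0.107.
P(Line=L1 | Defect ∈ {none, functional}) = 0.107/0.542 = 0.197.

0.197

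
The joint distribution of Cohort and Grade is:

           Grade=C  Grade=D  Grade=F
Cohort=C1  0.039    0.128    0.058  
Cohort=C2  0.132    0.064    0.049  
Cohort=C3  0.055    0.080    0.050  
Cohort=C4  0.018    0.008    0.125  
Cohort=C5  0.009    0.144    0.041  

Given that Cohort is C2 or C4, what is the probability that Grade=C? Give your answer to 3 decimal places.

P(Cohort=C2) = 0.132 + 0.064 + 0.049 = 0.245.
P(Cohort=C4) = 0.018 + 0.008 + 0.125 = 0.151.
P(Cohort ∈ {C2, C4}) = 0.245 + 0.151 = 0.396; P(Grade=C, Cohort ∈ {C2, C4}) = 0.132 + 0.018 = 0.150.
P(Grade=C | Cohort ∈ {C2, C4}) = 0.150/0.396 = 0.379.

0.379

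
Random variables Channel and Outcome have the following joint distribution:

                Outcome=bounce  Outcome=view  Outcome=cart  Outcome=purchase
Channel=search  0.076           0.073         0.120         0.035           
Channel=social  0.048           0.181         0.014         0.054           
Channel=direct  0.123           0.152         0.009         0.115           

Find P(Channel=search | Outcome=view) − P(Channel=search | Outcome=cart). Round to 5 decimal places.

-0.65936

P(Outcome=view) = 0.073 + 0.181 + 0.152 = 0.406; P(Channel=search | Outcome=view) = 0.073/0.406 = 0.179803.
P(Outcome=cart) = 0.120 + 0.014 + 0.009 = 0.143; P(Channel=search | Outcome=cart) = 0.120/0.143 = 0.839161.
Difference = -0.65936.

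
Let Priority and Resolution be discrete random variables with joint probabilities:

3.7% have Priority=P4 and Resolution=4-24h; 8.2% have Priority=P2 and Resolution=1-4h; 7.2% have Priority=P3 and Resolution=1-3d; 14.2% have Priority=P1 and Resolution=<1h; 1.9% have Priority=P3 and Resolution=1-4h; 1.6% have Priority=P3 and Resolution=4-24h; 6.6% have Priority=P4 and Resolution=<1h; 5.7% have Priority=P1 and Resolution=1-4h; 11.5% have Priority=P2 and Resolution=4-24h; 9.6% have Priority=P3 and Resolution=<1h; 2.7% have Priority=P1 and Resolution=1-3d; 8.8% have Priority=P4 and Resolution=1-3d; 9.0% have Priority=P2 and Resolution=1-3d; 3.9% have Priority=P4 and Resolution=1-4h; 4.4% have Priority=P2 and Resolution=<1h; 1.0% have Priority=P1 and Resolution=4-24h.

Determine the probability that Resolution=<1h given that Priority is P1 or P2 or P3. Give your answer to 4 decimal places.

P(Priority=P1) = 0.142 + 0.057 + 0.010 + 0.027 = 0.236.
P(Priority=P2) = 0.044 + 0.082 + 0.115 + 0.090 = 0.331.
P(Priority=P3) = 0.096 + 0.019 + 0.016 + 0.072 = 0.203.
P(Priority ∈ {P1, P2, P3}) = 0.236 + 0.331 + 0.203 = 0.770; P(Resolution=<1h, Priority ∈ {P1, P2, P3}) = 0.142 + 0.044 + 0.096 = 0.282.
P(Resolution=<1h | Priority ∈ {P1, P2, P3}) = 0.282/0.770 = 0.3662.

0.3662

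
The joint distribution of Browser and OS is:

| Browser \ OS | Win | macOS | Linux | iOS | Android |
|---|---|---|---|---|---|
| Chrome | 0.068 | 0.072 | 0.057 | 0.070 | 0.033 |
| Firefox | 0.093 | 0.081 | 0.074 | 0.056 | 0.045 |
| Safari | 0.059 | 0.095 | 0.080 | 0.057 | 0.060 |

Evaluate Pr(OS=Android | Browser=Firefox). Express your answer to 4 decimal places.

P(Browser=Firefox) = 0.093 + 0.081 + 0.074 + 0.056 + 0.045 = 0.349.
P(OS=Android | Browser=Firefox) = 0.045/0.349 = 0.1289.

0.1289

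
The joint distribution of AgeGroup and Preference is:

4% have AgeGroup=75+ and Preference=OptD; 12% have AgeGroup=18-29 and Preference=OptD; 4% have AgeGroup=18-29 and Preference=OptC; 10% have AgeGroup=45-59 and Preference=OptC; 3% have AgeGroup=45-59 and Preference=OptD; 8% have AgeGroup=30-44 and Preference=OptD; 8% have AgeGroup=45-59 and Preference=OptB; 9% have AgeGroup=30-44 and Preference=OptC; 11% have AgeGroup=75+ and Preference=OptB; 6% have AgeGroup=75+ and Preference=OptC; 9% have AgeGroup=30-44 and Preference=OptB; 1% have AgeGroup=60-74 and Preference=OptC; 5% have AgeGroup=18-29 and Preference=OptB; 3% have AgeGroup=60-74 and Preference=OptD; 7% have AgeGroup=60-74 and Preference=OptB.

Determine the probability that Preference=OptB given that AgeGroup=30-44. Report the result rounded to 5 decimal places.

0.34615

P(AgeGroup=30-44) = 0.09 + 0.09 + 0.08 = 0.26.
P(Preference=OptB | AgeGroup=30-44) = 0.09/0.26 = 0.34615.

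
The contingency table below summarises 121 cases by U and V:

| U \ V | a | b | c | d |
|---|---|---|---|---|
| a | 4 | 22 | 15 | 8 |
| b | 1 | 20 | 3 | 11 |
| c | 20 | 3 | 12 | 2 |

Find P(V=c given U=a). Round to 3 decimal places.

Total with U=a: 4 + 22 + 15 + 8 = 49.
P(V=c | U=a) = 15/49 = 0.306.

0.306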